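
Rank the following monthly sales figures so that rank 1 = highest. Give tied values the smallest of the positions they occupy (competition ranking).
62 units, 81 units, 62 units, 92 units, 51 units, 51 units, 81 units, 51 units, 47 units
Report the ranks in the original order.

4, 2, 4, 1, 6, 6, 2, 6, 9

Sorted (descending): 92, 81, 81, 62, 62, 51, 51, 51, 47
The 2 values of 81 occupy positions 2–3 → each gets rank 2.
The 2 values of 62 occupy positions 4–5 → each gets rank 4.
The 3 values of 51 occupy positions 6–8 → each gets rank 6.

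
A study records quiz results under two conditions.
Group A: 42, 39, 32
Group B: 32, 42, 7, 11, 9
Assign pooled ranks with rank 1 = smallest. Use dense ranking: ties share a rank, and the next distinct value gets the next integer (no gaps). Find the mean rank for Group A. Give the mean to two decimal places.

Sorted (ascending): 7, 9, 11, 32, 32, 39, 42, 42
The 2 values of 32 share dense rank 4.
The 2 values of 42 share dense rank 6.
Remaining distinct values take the next consecutive integers.
Group A values → pooled ranks: 42→6, 39→5, 32→4
Mean rank = (6 + 5 + 4) / 3 = 5.00

5.00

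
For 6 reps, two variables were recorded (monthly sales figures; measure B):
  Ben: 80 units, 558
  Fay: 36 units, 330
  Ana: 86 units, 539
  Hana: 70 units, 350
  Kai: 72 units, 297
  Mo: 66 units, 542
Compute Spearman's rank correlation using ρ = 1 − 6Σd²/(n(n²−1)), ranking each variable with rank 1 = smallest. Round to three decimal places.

0.314

Ranks of variable 1: 5, 1, 6, 3, 4, 2
Ranks of variable 2: 6, 2, 4, 3, 1, 5
d = r₁ − r₂: -1, -1, 2, 0, 3, -3
d²: 1, 1, 4, 0, 9, 9; Σd² = 24
ρ = 1 − 6·24/(6·35) = 1 − 144/210 = 0.314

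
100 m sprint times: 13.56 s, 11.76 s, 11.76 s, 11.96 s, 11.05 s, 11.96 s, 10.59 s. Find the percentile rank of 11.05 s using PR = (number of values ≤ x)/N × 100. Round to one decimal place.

N = 7.
Strictly below 11.05: 1. Equal to 11.05: 1.
PR = 2/7 × 100 = 28.6

28.6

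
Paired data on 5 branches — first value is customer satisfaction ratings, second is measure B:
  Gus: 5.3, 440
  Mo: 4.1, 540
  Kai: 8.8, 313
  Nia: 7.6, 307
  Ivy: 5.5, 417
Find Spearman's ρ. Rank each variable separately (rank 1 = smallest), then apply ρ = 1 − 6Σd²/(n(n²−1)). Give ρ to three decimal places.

Ranks of variable 1: 2, 1, 5, 4, 3
Ranks of variable 2: 4, 5, 2, 1, 3
d = r₁ − r₂: -2, -4, 3, 3, 0
d²: 4, 16, 9, 9, 0; Σd² = 38
ρ = 1 − 6·38/(5·24) = 1 − 228/120 = -0.900

-0.900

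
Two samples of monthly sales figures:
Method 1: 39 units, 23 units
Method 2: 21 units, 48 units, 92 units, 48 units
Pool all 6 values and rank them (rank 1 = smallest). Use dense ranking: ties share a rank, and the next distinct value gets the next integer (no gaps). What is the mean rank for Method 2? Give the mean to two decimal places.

Sorted (ascending): 21, 23, 39, 48, 48, 92
The 2 values of 48 share dense rank 4.
Remaining distinct values take the next consecutive integers.
Method 2 values → pooled ranks: 21→1, 48→4, 92→5, 48→4
Mean rank = (1 + 4 + 5 + 4) / 4 = 3.50

3.50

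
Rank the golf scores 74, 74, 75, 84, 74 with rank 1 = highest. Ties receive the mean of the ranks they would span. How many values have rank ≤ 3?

Sorted (descending): 84, 75, 74, 74, 74
The 3 values of 74 occupy positions 3–5 → average rank 4.
Ranks ≤ 3: {1, 2} → 2 values.

2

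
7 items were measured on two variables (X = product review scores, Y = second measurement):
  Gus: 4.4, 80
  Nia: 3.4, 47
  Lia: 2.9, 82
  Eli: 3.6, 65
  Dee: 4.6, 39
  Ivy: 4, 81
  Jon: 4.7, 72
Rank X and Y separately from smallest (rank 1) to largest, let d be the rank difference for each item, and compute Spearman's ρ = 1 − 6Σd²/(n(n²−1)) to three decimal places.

-0.321

Ranks of variable 1: 5, 2, 1, 3, 6, 4, 7
Ranks of variable 2: 5, 2, 7, 3, 1, 6, 4
d = r₁ − r₂: 0, 0, -6, 0, 5, -2, 3
d²: 0, 0, 36, 0, 25, 4, 9; Σd² = 74
ρ = 1 − 6·74/(7·48) = 1 − 444/336 = -0.321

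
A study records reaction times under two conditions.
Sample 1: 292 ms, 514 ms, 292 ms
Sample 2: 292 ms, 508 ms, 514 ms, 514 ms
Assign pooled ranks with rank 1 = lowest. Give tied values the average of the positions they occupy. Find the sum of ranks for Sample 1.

Sorted (ascending): 292, 292, 292, 508, 514, 514, 514
The 3 values of 292 occupy positions 1–3 → average rank 2.
The 3 values of 514 occupy positions 5–7 → average rank 6.
Sample 1 values → pooled ranks: 292→2, 514→6, 292→2
Rank sum = 2 + 6 + 2 = 10

10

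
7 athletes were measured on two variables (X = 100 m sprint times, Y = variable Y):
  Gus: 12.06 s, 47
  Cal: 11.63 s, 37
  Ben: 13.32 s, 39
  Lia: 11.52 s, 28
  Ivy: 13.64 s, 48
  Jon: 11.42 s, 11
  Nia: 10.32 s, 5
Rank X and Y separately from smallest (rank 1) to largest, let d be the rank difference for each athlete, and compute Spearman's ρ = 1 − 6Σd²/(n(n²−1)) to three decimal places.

Ranks of variable 1: 5, 4, 6, 3, 7, 2, 1
Ranks of variable 2: 6, 4, 5, 3, 7, 2, 1
d = r₁ − r₂: -1, 0, 1, 0, 0, 0, 0
d²: 1, 0, 1, 0, 0, 0, 0; Σd² = 2
ρ = 1 − 6·2/(7·48) = 1 − 12/336 = 0.964

0.964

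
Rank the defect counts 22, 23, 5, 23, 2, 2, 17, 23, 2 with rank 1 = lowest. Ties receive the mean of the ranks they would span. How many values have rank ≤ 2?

Sorted (ascending): 2, 2, 2, 5, 17, 22, 23, 23, 23
The 3 values of 2 occupy positions 1–3 → average rank 2.
The 3 values of 23 occupy positions 7–9 → average rank 8.
Ranks ≤ 2: {2, 2, 2} → 3 values.

3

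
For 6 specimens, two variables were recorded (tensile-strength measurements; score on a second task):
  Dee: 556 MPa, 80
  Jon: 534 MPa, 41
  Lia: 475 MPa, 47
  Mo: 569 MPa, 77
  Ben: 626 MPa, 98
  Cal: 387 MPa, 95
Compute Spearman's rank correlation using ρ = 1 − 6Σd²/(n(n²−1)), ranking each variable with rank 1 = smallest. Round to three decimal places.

Ranks of variable 1: 4, 3, 2, 5, 6, 1
Ranks of variable 2: 4, 1, 2, 3, 6, 5
d = r₁ − r₂: 0, 2, 0, 2, 0, -4
d²: 0, 4, 0, 4, 0, 16; Σd² = 24
ρ = 1 − 6·24/(6·35) = 1 − 144/210 = 0.314

0.314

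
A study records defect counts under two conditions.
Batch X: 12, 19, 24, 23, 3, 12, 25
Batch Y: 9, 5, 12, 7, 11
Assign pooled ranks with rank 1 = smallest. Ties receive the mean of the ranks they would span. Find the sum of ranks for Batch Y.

Sorted (ascending): 3, 5, 7, 9, 11, 12, 12, 12, 19, 23, 24, 25
The 3 values of 12 occupy positions 6–8 → average rank 7.
Batch Y values → pooled ranks: 9→4, 5→2, 12→7, 7→3, 11→5
Rank sum = 4 + 2 + 7 + 3 + 5 = 21

21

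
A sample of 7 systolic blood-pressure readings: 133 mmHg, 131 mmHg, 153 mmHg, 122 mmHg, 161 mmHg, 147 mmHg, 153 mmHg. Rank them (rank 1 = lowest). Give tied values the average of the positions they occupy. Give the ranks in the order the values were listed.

Sorted (ascending): 122, 131, 133, 147, 153, 153, 161
The 2 values of 153 occupy positions 5–6 → average rank (5+6)/2 = 5.5.

3, 2, 5.5, 1, 7, 4, 5.5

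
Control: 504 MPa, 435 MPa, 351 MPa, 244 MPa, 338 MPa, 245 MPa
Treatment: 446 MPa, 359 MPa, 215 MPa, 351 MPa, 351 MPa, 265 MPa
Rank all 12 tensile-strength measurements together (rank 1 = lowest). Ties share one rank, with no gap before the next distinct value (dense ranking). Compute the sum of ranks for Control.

Sorted (ascending): 215, 244, 245, 265, 338, 351, 351, 351, 359, 435, 446, 504
The 3 values of 351 share dense rank 6.
Remaining distinct values take the next consecutive integers.
Control values → pooled ranks: 504→10, 435→8, 351→6, 244→2, 338→5, 245→3
Rank sum = 10 + 8 + 6 + 2 + 5 + 3 = 34

34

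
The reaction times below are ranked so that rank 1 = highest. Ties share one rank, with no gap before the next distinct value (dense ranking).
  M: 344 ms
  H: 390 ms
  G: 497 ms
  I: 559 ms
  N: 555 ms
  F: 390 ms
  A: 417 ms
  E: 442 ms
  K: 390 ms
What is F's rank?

Sorted (descending): 559, 555, 497, 442, 417, 390, 390, 390, 344
The 3 values of 390 share dense rank 6.
Remaining distinct values take the next consecutive integers.
F has value 390 ms → rank 6.

6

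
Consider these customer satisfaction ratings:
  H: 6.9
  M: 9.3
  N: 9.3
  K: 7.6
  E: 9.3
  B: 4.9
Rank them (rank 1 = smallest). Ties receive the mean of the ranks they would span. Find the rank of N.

5

Sorted (ascending): 4.9, 6.9, 7.6, 9.3, 9.3, 9.3
The 3 values of 9.3 occupy positions 4–6 → average rank 5.
N has value 9.3 → rank 5.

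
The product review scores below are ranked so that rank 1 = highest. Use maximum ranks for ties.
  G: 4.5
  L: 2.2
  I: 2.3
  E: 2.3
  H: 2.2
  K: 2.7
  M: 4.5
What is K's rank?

3

Sorted (descending): 4.5, 4.5, 2.7, 2.3, 2.3, 2.2, 2.2
The 2 values of 4.5 occupy positions 1–2 → each gets rank 2.
The 2 values of 2.3 occupy positions 4–5 → each gets rank 5.
The 2 values of 2.2 occupy positions 6–7 → each gets rank 7.
K has value 2.7 → rank 3.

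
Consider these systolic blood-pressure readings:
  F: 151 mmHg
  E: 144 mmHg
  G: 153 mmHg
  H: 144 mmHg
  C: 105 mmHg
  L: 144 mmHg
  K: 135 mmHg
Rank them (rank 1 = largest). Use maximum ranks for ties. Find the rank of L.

5

Sorted (descending): 153, 151, 144, 144, 144, 135, 105
The 3 values of 144 occupy positions 3–5 → each gets rank 5.
L has value 144 mmHg → rank 5.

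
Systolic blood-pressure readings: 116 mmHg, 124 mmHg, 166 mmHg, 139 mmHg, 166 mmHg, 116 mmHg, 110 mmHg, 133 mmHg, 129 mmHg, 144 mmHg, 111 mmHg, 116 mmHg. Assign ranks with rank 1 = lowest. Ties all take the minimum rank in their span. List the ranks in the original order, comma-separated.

3, 6, 11, 9, 11, 3, 1, 8, 7, 10, 2, 3

Sorted (ascending): 110, 111, 116, 116, 116, 124, 129, 133, 139, 144, 166, 166
The 3 values of 116 occupy positions 3–5 → each gets rank 3.
The 2 values of 166 occupy positions 11–12 → each gets rank 11.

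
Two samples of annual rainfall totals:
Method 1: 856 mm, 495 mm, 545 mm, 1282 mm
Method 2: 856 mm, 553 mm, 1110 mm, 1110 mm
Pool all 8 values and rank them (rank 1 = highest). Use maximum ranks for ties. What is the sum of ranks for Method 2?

17

Sorted (descending): 1282, 1110, 1110, 856, 856, 553, 545, 495
The 2 values of 1110 occupy positions 2–3 → each gets rank 3.
The 2 values of 856 occupy positions 4–5 → each gets rank 5.
Method 2 values → pooled ranks: 856→5, 553→6, 1110→3, 1110→3
Rank sum = 5 + 6 + 3 + 3 = 17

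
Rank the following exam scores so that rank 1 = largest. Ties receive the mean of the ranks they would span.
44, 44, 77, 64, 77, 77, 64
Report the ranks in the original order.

6.5, 6.5, 2, 4.5, 2, 2, 4.5

Sorted (descending): 77, 77, 77, 64, 64, 44, 44
The 3 values of 77 occupy positions 1–3 → average rank 2.
The 2 values of 64 occupy positions 4–5 → average rank (4+5)/2 = 4.5.
The 2 values of 44 occupy positions 6–7 → average rank (6+7)/2 = 6.5.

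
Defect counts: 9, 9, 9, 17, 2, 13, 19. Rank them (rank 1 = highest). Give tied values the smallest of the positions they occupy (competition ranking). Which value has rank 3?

Sorted (descending): 19, 17, 13, 9, 9, 9, 2
The 3 values of 9 occupy positions 4–6 → each gets rank 4.
Rank 3 → value 13.

13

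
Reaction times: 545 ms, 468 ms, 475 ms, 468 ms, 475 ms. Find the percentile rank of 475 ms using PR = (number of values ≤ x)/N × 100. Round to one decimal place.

N = 5.
Strictly below 475: 2. Equal to 475: 2.
PR = 4/5 × 100 = 80.0

80.0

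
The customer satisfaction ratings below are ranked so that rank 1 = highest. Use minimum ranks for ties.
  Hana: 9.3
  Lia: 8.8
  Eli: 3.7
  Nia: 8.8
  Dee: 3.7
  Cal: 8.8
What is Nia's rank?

2

Sorted (descending): 9.3, 8.8, 8.8, 8.8, 3.7, 3.7
The 3 values of 8.8 occupy positions 2–4 → each gets rank 2.
The 2 values of 3.7 occupy positions 5–6 → each gets rank 5.
Nia has value 8.8 → rank 2.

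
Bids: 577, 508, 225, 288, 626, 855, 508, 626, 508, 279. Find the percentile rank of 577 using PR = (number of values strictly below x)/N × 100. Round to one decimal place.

N = 10.
Strictly below 577: 6. Equal to 577: 1.
PR = 6/10 × 100 = 60.0

60.0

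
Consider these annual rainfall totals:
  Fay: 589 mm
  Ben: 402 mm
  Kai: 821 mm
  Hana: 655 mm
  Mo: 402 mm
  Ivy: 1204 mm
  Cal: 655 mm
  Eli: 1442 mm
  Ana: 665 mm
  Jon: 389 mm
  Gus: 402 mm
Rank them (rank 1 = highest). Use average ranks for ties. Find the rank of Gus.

Sorted (descending): 1442, 1204, 821, 665, 655, 655, 589, 402, 402, 402, 389
The 2 values of 655 occupy positions 5–6 → average rank (5+6)/2 = 5.5.
The 3 values of 402 occupy positions 8–10 → average rank 9.
Gus has value 402 mm → rank 9.

9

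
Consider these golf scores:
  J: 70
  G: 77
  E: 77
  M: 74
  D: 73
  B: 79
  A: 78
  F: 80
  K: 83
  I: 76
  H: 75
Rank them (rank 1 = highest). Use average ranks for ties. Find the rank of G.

Sorted (descending): 83, 80, 79, 78, 77, 77, 76, 75, 74, 73, 70
The 2 values of 77 occupy positions 5–6 → average rank (5+6)/2 = 5.5.
G has value 77 → rank 5.5.

5.5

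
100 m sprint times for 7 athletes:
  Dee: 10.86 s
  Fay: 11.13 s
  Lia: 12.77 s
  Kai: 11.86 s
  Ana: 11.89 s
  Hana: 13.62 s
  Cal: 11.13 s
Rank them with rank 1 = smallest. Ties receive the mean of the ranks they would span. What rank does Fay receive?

Sorted (ascending): 10.86, 11.13, 11.13, 11.86, 11.89, 12.77, 13.62
The 2 values of 11.13 occupy positions 2–3 → average rank (2+3)/2 = 2.5.
Fay has value 11.13 s → rank 2.5.

2.5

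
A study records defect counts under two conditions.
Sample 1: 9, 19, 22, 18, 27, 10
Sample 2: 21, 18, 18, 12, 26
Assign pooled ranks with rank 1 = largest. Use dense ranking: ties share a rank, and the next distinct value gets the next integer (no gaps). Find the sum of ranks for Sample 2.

25

Sorted (descending): 27, 26, 22, 21, 19, 18, 18, 18, 12, 10, 9
The 3 values of 18 share dense rank 6.
Remaining distinct values take the next consecutive integers.
Sample 2 values → pooled ranks: 21→4, 18→6, 18→6, 12→7, 26→2
Rank sum = 4 + 6 + 6 + 7 + 2 = 25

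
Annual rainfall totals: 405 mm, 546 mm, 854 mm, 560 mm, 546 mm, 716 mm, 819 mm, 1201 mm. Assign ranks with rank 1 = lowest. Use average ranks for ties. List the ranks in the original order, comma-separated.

Sorted (ascending): 405, 546, 546, 560, 716, 819, 854, 1201
The 2 values of 546 occupy positions 2–3 → average rank (2+3)/2 = 2.5.

1, 2.5, 7, 4, 2.5, 5, 6, 8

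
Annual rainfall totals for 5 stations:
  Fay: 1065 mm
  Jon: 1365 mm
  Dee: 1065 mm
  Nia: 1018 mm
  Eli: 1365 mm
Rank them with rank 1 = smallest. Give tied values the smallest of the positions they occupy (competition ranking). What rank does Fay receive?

Sorted (ascending): 1018, 1065, 1065, 1365, 1365
The 2 values of 1065 occupy positions 2–3 → each gets rank 2.
The 2 values of 1365 occupy positions 4–5 → each gets rank 4.
Fay has value 1065 mm → rank 2.

2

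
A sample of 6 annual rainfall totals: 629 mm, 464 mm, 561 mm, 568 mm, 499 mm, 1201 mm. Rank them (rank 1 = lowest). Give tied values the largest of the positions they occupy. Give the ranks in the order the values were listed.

5, 1, 3, 4, 2, 6

Sorted (ascending): 464, 499, 561, 568, 629, 1201
No ties — each value takes its position as its rank.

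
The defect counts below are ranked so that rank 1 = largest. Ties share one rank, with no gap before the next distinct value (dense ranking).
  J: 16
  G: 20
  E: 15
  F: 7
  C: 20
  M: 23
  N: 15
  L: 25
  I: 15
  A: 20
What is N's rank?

5

Sorted (descending): 25, 23, 20, 20, 20, 16, 15, 15, 15, 7
The 3 values of 20 share dense rank 3.
The 3 values of 15 share dense rank 5.
Remaining distinct values take the next consecutive integers.
N has value 15 → rank 5.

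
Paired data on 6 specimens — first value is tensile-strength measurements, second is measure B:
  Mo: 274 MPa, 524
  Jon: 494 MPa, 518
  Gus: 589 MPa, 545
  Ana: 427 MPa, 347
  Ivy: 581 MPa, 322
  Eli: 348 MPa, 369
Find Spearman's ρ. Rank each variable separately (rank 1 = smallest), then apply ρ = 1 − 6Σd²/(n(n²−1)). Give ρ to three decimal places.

0.029

Ranks of variable 1: 1, 4, 6, 3, 5, 2
Ranks of variable 2: 5, 4, 6, 2, 1, 3
d = r₁ − r₂: -4, 0, 0, 1, 4, -1
d²: 16, 0, 0, 1, 16, 1; Σd² = 34
ρ = 1 − 6·34/(6·35) = 1 − 204/210 = 0.029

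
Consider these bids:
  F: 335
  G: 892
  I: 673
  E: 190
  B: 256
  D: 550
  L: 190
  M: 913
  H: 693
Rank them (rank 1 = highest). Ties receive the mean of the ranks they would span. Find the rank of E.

8.5

Sorted (descending): 913, 892, 693, 673, 550, 335, 256, 190, 190
The 2 values of 190 occupy positions 8–9 → average rank (8+9)/2 = 8.5.
E has value 190 → rank 8.5.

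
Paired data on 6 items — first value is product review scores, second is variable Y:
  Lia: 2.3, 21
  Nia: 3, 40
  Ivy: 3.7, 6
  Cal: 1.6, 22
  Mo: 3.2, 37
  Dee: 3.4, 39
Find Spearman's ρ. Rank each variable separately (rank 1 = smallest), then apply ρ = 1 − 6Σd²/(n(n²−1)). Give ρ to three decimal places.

-0.086

Ranks of variable 1: 2, 3, 6, 1, 4, 5
Ranks of variable 2: 2, 6, 1, 3, 4, 5
d = r₁ − r₂: 0, -3, 5, -2, 0, 0
d²: 0, 9, 25, 4, 0, 0; Σd² = 38
ρ = 1 − 6·38/(6·35) = 1 − 228/210 = -0.086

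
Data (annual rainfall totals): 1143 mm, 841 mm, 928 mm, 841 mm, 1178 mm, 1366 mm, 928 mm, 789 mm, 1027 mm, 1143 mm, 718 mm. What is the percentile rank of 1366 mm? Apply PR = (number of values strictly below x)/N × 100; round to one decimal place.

90.9

N = 11.
Strictly below 1366: 10. Equal to 1366: 1.
PR = 10/11 × 100 = 90.9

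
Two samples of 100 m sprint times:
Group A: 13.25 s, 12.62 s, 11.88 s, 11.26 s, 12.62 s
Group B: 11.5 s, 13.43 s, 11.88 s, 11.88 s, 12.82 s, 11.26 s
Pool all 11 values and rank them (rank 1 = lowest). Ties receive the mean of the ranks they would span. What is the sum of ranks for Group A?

31.5

Sorted (ascending): 11.26, 11.26, 11.5, 11.88, 11.88, 11.88, 12.62, 12.62, 12.82, 13.25, 13.43
The 2 values of 11.26 occupy positions 1–2 → average rank (1+2)/2 = 1.5.
The 3 values of 11.88 occupy positions 4–6 → average rank 5.
The 2 values of 12.62 occupy positions 7–8 → average rank (7+8)/2 = 7.5.
Group A values → pooled ranks: 13.25→10, 12.62→7.5, 11.88→5, 11.26→1.5, 12.62→7.5
Rank sum = 10 + 7.5 + 5 + 1.5 + 7.5 = 31.5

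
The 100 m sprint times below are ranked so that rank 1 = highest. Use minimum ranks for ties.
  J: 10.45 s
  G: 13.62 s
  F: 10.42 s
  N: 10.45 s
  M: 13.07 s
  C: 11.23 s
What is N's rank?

Sorted (descending): 13.62, 13.07, 11.23, 10.45, 10.45, 10.42
The 2 values of 10.45 occupy positions 4–5 → each gets rank 4.
N has value 10.45 s → rank 4.

4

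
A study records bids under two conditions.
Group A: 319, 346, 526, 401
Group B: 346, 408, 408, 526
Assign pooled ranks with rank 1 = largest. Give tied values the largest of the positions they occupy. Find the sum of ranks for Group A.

22

Sorted (descending): 526, 526, 408, 408, 401, 346, 346, 319
The 2 values of 526 occupy positions 1–2 → each gets rank 2.
The 2 values of 408 occupy positions 3–4 → each gets rank 4.
The 2 values of 346 occupy positions 6–7 → each gets rank 7.
Group A values → pooled ranks: 319→8, 346→7, 526→2, 401→5
Rank sum = 8 + 7 + 2 + 5 = 22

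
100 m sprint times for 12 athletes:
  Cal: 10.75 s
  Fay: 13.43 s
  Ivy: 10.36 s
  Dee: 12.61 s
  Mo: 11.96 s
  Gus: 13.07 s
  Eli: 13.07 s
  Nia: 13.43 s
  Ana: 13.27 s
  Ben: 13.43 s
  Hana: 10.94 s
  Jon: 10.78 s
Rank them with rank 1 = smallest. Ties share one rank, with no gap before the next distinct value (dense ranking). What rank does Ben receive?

9

Sorted (ascending): 10.36, 10.75, 10.78, 10.94, 11.96, 12.61, 13.07, 13.07, 13.27, 13.43, 13.43, 13.43
The 2 values of 13.07 share dense rank 7.
The 3 values of 13.43 share dense rank 9.
Remaining distinct values take the next consecutive integers.
Ben has value 13.43 s → rank 9.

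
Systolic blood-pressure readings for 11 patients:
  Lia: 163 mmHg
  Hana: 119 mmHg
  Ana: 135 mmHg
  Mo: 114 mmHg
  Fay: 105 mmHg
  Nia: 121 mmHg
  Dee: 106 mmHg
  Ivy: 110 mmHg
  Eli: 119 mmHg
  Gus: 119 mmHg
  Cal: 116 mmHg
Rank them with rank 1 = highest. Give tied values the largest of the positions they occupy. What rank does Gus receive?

6

Sorted (descending): 163, 135, 121, 119, 119, 119, 116, 114, 110, 106, 105
The 3 values of 119 occupy positions 4–6 → each gets rank 6.
Gus has value 119 mmHg → rank 6.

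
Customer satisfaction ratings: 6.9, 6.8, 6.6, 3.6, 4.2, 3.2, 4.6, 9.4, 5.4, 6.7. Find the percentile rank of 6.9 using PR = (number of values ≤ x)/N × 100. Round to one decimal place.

N = 10.
Strictly below 6.9: 8. Equal to 6.9: 1.
PR = 9/10 × 100 = 90.0

90.0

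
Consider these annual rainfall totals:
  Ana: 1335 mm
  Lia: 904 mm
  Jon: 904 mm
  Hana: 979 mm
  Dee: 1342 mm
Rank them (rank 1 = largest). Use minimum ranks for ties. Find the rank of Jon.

4

Sorted (descending): 1342, 1335, 979, 904, 904
The 2 values of 904 occupy positions 4–5 → each gets rank 4.
Jon has value 904 mm → rank 4.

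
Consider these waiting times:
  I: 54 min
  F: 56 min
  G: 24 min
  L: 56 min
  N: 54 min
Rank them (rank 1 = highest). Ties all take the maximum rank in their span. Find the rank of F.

2

Sorted (descending): 56, 56, 54, 54, 24
The 2 values of 56 occupy positions 1–2 → each gets rank 2.
The 2 values of 54 occupy positions 3–4 → each gets rank 4.
F has value 56 min → rank 2.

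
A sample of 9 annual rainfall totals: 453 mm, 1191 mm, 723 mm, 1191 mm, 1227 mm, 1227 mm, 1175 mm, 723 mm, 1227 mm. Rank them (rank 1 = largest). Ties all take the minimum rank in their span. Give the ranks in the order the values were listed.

Sorted (descending): 1227, 1227, 1227, 1191, 1191, 1175, 723, 723, 453
The 3 values of 1227 occupy positions 1–3 → each gets rank 1.
The 2 values of 1191 occupy positions 4–5 → each gets rank 4.
The 2 values of 723 occupy positions 7–8 → each gets rank 7.

9, 4, 7, 4, 1, 1, 6, 7, 1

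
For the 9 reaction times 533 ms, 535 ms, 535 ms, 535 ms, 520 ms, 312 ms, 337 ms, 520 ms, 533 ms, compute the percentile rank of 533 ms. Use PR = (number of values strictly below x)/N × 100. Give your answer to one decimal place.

44.4

N = 9.
Strictly below 533: 4. Equal to 533: 2.
PR = 4/9 × 100 = 44.4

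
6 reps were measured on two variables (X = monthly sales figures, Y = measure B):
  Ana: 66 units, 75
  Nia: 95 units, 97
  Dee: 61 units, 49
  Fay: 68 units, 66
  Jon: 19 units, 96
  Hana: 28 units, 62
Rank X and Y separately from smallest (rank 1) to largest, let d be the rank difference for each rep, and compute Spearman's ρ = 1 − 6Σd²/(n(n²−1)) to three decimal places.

Ranks of variable 1: 4, 6, 3, 5, 1, 2
Ranks of variable 2: 4, 6, 1, 3, 5, 2
d = r₁ − r₂: 0, 0, 2, 2, -4, 0
d²: 0, 0, 4, 4, 16, 0; Σd² = 24
ρ = 1 − 6·24/(6·35) = 1 − 144/210 = 0.314

0.314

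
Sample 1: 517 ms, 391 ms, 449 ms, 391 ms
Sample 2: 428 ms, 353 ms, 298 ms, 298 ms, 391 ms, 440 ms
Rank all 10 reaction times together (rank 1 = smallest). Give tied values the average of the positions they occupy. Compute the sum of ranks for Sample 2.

Sorted (ascending): 298, 298, 353, 391, 391, 391, 428, 440, 449, 517
The 2 values of 298 occupy positions 1–2 → average rank (1+2)/2 = 1.5.
The 3 values of 391 occupy positions 4–6 → average rank 5.
Sample 2 values → pooled ranks: 428→7, 353→3, 298→1.5, 298→1.5, 391→5, 440→8
Rank sum = 7 + 3 + 1.5 + 1.5 + 5 + 8 = 26

26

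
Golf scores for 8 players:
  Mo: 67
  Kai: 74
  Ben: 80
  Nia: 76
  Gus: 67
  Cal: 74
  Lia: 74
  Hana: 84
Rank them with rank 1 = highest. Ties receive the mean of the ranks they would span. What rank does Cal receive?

Sorted (descending): 84, 80, 76, 74, 74, 74, 67, 67
The 3 values of 74 occupy positions 4–6 → average rank 5.
The 2 values of 67 occupy positions 7–8 → average rank (7+8)/2 = 7.5.
Cal has value 74 → rank 5.

5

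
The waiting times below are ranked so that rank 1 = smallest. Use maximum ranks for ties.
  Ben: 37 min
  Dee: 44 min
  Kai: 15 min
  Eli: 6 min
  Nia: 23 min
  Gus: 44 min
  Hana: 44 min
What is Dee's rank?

7

Sorted (ascending): 6, 15, 23, 37, 44, 44, 44
The 3 values of 44 occupy positions 5–7 → each gets rank 7.
Dee has value 44 min → rank 7.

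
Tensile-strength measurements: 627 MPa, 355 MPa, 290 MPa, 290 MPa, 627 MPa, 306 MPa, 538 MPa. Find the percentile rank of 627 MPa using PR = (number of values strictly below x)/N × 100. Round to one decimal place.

N = 7.
Strictly below 627: 5. Equal to 627: 2.
PR = 5/7 × 100 = 71.4

71.4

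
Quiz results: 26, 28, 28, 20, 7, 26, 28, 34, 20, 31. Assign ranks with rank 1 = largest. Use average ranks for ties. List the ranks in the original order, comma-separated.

Sorted (descending): 34, 31, 28, 28, 28, 26, 26, 20, 20, 7
The 3 values of 28 occupy positions 3–5 → average rank 4.
The 2 values of 26 occupy positions 6–7 → average rank (6+7)/2 = 6.5.
The 2 values of 20 occupy positions 8–9 → average rank (8+9)/2 = 8.5.

6.5, 4, 4, 8.5, 10, 6.5, 4, 1, 8.5, 2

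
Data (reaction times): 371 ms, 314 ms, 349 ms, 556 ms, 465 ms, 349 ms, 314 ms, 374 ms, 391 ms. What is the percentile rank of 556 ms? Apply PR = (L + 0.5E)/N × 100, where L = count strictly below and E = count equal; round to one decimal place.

N = 9.
Strictly below 556: 8. Equal to 556: 1.
PR = (8 + 0.5·1)/9 × 100 = 94.4

94.4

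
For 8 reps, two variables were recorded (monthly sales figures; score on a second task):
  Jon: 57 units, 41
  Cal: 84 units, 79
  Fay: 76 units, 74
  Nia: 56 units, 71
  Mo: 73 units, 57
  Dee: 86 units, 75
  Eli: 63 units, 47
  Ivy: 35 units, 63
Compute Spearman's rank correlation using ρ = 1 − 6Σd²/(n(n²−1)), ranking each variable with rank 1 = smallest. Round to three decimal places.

Ranks of variable 1: 3, 7, 6, 2, 5, 8, 4, 1
Ranks of variable 2: 1, 8, 6, 5, 3, 7, 2, 4
d = r₁ − r₂: 2, -1, 0, -3, 2, 1, 2, -3
d²: 4, 1, 0, 9, 4, 1, 4, 9; Σd² = 32
ρ = 1 − 6·32/(8·63) = 1 − 192/504 = 0.619

0.619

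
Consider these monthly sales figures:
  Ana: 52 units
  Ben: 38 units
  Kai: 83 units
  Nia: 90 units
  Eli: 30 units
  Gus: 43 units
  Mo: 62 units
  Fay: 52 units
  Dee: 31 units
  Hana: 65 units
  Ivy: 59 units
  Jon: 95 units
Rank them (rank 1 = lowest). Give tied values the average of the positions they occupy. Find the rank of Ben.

3

Sorted (ascending): 30, 31, 38, 43, 52, 52, 59, 62, 65, 83, 90, 95
The 2 values of 52 occupy positions 5–6 → average rank (5+6)/2 = 5.5.
Ben has value 38 units → rank 3.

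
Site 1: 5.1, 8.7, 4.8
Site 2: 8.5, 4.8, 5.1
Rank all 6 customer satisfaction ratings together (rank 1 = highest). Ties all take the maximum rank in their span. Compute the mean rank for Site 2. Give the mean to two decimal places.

4.00

Sorted (descending): 8.7, 8.5, 5.1, 5.1, 4.8, 4.8
The 2 values of 5.1 occupy positions 3–4 → each gets rank 4.
The 2 values of 4.8 occupy positions 5–6 → each gets rank 6.
Site 2 values → pooled ranks: 8.5→2, 4.8→6, 5.1→4
Mean rank = (2 + 6 + 4) / 3 = 4.00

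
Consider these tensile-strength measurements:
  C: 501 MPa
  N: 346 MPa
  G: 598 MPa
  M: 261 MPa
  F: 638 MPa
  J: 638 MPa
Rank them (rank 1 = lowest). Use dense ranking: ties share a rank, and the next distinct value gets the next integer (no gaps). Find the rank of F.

Sorted (ascending): 261, 346, 501, 598, 638, 638
The 2 values of 638 share dense rank 5.
Remaining distinct values take the next consecutive integers.
F has value 638 MPa → rank 5.

5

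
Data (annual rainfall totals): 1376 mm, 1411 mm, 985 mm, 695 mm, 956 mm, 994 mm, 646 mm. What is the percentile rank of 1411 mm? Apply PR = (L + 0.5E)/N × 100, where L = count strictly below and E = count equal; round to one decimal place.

N = 7.
Strictly below 1411: 6. Equal to 1411: 1.
PR = (6 + 0.5·1)/7 × 100 = 92.9

92.9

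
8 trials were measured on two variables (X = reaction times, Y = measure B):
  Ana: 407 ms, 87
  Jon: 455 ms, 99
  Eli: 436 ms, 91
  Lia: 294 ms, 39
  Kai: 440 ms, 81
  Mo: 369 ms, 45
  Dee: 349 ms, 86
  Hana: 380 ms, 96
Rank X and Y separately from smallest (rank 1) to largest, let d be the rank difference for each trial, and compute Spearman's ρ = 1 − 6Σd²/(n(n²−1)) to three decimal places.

0.643

Ranks of variable 1: 5, 8, 6, 1, 7, 3, 2, 4
Ranks of variable 2: 5, 8, 6, 1, 3, 2, 4, 7
d = r₁ − r₂: 0, 0, 0, 0, 4, 1, -2, -3
d²: 0, 0, 0, 0, 16, 1, 4, 9; Σd² = 30
ρ = 1 − 6·30/(8·63) = 1 − 180/504 = 0.643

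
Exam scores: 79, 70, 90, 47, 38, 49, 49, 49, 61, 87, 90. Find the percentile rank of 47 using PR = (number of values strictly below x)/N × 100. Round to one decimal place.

9.1

N = 11.
Strictly below 47: 1. Equal to 47: 1.
PR = 1/11 × 100 = 9.1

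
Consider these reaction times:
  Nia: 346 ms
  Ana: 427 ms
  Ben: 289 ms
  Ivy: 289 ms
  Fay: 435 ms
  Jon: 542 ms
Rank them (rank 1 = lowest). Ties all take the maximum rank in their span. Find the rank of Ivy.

2

Sorted (ascending): 289, 289, 346, 427, 435, 542
The 2 values of 289 occupy positions 1–2 → each gets rank 2.
Ivy has value 289 ms → rank 2.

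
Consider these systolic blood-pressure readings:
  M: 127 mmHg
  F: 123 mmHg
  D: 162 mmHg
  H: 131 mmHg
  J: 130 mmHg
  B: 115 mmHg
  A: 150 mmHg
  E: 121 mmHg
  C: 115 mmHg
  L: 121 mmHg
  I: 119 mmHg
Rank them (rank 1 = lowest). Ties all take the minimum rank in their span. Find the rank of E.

Sorted (ascending): 115, 115, 119, 121, 121, 123, 127, 130, 131, 150, 162
The 2 values of 115 occupy positions 1–2 → each gets rank 1.
The 2 values of 121 occupy positions 4–5 → each gets rank 4.
E has value 121 mmHg → rank 4.

4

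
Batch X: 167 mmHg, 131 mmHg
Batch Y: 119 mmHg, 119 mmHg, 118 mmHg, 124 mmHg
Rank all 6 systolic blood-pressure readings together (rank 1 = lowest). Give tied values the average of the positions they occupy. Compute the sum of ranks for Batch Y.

10

Sorted (ascending): 118, 119, 119, 124, 131, 167
The 2 values of 119 occupy positions 2–3 → average rank (2+3)/2 = 2.5.
Batch Y values → pooled ranks: 119→2.5, 119→2.5, 118→1, 124→4
Rank sum = 2.5 + 2.5 + 1 + 4 = 10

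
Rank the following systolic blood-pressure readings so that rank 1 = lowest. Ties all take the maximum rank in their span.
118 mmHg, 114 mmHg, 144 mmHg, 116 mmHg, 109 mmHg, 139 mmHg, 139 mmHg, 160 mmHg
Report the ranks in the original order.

4, 2, 7, 3, 1, 6, 6, 8

Sorted (ascending): 109, 114, 116, 118, 139, 139, 144, 160
The 2 values of 139 occupy positions 5–6 → each gets rank 6.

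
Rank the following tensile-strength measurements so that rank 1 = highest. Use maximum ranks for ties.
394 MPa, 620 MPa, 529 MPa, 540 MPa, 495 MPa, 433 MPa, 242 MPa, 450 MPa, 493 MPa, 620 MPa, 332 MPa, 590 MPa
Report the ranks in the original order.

10, 2, 5, 4, 6, 9, 12, 8, 7, 2, 11, 3

Sorted (descending): 620, 620, 590, 540, 529, 495, 493, 450, 433, 394, 332, 242
The 2 values of 620 occupy positions 1–2 → each gets rank 2.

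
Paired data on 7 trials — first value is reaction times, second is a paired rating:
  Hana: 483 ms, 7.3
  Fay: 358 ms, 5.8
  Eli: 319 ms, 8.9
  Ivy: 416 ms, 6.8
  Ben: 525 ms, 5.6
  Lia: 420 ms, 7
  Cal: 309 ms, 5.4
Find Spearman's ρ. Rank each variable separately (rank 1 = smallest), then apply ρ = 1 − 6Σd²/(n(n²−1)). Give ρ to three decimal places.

Ranks of variable 1: 6, 3, 2, 4, 7, 5, 1
Ranks of variable 2: 6, 3, 7, 4, 2, 5, 1
d = r₁ − r₂: 0, 0, -5, 0, 5, 0, 0
d²: 0, 0, 25, 0, 25, 0, 0; Σd² = 50
ρ = 1 − 6·50/(7·48) = 1 − 300/336 = 0.107

0.107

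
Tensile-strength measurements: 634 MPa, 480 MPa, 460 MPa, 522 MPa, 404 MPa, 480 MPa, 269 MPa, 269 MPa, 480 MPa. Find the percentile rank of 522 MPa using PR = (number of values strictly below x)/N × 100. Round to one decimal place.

77.8

N = 9.
Strictly below 522: 7. Equal to 522: 1.
PR = 7/9 × 100 = 77.8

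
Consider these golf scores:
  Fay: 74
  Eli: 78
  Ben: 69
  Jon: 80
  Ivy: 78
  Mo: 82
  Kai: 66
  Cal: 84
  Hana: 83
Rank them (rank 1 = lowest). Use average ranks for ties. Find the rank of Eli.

4.5

Sorted (ascending): 66, 69, 74, 78, 78, 80, 82, 83, 84
The 2 values of 78 occupy positions 4–5 → average rank (4+5)/2 = 4.5.
Eli has value 78 → rank 4.5.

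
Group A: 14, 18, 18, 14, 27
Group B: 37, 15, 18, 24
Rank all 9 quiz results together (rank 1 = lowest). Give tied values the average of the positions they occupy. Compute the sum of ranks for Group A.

Sorted (ascending): 14, 14, 15, 18, 18, 18, 24, 27, 37
The 2 values of 14 occupy positions 1–2 → average rank (1+2)/2 = 1.5.
The 3 values of 18 occupy positions 4–6 → average rank 5.
Group A values → pooled ranks: 14→1.5, 18→5, 18→5, 14→1.5, 27→8
Rank sum = 1.5 + 5 + 5 + 1.5 + 8 = 21

21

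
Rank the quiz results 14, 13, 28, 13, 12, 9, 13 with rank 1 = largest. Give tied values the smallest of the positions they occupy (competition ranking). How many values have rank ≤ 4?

Sorted (descending): 28, 14, 13, 13, 13, 12, 9
The 3 values of 13 occupy positions 3–5 → each gets rank 3.
Ranks ≤ 4: {1, 2, 3, 3, 3} → 5 values.

5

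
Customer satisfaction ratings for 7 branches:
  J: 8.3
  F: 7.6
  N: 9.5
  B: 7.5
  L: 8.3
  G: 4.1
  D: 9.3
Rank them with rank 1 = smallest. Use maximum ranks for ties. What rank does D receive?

6

Sorted (ascending): 4.1, 7.5, 7.6, 8.3, 8.3, 9.3, 9.5
The 2 values of 8.3 occupy positions 4–5 → each gets rank 5.
D has value 9.3 → rank 6.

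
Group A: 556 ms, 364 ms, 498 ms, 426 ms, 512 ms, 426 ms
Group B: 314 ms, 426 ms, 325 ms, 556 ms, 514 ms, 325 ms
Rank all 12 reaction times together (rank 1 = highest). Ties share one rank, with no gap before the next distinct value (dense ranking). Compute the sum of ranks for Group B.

30

Sorted (descending): 556, 556, 514, 512, 498, 426, 426, 426, 364, 325, 325, 314
The 2 values of 556 share dense rank 1.
The 3 values of 426 share dense rank 5.
The 2 values of 325 share dense rank 7.
Remaining distinct values take the next consecutive integers.
Group B values → pooled ranks: 314→8, 426→5, 325→7, 556→1, 514→2, 325→7
Rank sum = 8 + 5 + 7 + 1 + 2 + 7 = 30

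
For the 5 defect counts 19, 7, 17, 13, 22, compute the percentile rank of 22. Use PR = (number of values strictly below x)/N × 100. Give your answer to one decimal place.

N = 5.
Strictly below 22: 4. Equal to 22: 1.
PR = 4/5 × 100 = 80.0

80.0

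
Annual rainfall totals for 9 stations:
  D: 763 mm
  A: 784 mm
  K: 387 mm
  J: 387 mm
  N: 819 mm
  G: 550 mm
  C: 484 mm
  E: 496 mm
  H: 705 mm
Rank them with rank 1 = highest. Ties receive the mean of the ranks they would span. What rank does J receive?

8.5

Sorted (descending): 819, 784, 763, 705, 550, 496, 484, 387, 387
The 2 values of 387 occupy positions 8–9 → average rank (8+9)/2 = 8.5.
J has value 387 mm → rank 8.5.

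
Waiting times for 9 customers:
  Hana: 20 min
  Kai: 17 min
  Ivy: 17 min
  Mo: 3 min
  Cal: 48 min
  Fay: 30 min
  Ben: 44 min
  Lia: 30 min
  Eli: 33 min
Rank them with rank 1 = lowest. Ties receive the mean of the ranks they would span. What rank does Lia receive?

5.5

Sorted (ascending): 3, 17, 17, 20, 30, 30, 33, 44, 48
The 2 values of 17 occupy positions 2–3 → average rank (2+3)/2 = 2.5.
The 2 values of 30 occupy positions 5–6 → average rank (5+6)/2 = 5.5.
Lia has value 30 min → rank 5.5.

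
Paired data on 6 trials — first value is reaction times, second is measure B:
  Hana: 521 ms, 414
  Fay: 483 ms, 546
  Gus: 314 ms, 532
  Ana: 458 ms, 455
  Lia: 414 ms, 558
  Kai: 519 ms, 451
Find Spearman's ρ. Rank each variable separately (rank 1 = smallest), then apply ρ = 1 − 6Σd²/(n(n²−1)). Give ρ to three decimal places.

-0.714

Ranks of variable 1: 6, 4, 1, 3, 2, 5
Ranks of variable 2: 1, 5, 4, 3, 6, 2
d = r₁ − r₂: 5, -1, -3, 0, -4, 3
d²: 25, 1, 9, 0, 16, 9; Σd² = 60
ρ = 1 − 6·60/(6·35) = 1 − 360/210 = -0.714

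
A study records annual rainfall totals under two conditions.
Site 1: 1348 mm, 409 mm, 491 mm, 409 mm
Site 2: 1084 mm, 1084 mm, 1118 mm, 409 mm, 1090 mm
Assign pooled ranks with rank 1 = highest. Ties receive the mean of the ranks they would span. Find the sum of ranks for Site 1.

23

Sorted (descending): 1348, 1118, 1090, 1084, 1084, 491, 409, 409, 409
The 2 values of 1084 occupy positions 4–5 → average rank (4+5)/2 = 4.5.
The 3 values of 409 occupy positions 7–9 → average rank 8.
Site 1 values → pooled ranks: 1348→1, 409→8, 491→6, 409→8
Rank sum = 1 + 8 + 6 + 8 = 23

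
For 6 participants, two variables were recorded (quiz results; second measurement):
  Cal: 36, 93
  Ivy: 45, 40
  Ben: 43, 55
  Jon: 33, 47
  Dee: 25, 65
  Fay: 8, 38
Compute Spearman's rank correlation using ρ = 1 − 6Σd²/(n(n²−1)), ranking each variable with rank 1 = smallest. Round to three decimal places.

0.143

Ranks of variable 1: 4, 6, 5, 3, 2, 1
Ranks of variable 2: 6, 2, 4, 3, 5, 1
d = r₁ − r₂: -2, 4, 1, 0, -3, 0
d²: 4, 16, 1, 0, 9, 0; Σd² = 30
ρ = 1 − 6·30/(6·35) = 1 − 180/210 = 0.143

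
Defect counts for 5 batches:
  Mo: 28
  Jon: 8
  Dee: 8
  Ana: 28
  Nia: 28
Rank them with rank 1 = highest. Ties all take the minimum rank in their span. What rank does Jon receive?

Sorted (descending): 28, 28, 28, 8, 8
The 3 values of 28 occupy positions 1–3 → each gets rank 1.
The 2 values of 8 occupy positions 4–5 → each gets rank 4.
Jon has value 8 → rank 4.

4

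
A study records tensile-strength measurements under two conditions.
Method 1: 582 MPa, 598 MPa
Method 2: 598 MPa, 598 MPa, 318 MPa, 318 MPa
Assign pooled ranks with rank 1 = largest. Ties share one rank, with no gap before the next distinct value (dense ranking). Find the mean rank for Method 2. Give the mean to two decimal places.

2.00

Sorted (descending): 598, 598, 598, 582, 318, 318
The 3 values of 598 share dense rank 1.
The 2 values of 318 share dense rank 3.
Remaining distinct values take the next consecutive integers.
Method 2 values → pooled ranks: 598→1, 598→1, 318→3, 318→3
Mean rank = (1 + 1 + 3 + 3) / 4 = 2.00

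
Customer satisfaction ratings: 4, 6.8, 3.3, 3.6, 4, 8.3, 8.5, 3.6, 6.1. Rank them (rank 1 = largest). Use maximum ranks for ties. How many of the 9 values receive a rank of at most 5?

4

Sorted (descending): 8.5, 8.3, 6.8, 6.1, 4, 4, 3.6, 3.6, 3.3
The 2 values of 4 occupy positions 5–6 → each gets rank 6.
The 2 values of 3.6 occupy positions 7–8 → each gets rank 8.
Ranks ≤ 5: {1, 2, 3, 4} → 4 values.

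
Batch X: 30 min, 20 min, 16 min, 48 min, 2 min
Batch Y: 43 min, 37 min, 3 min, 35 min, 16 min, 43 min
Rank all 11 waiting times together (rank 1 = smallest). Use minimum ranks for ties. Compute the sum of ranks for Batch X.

Sorted (ascending): 2, 3, 16, 16, 20, 30, 35, 37, 43, 43, 48
The 2 values of 16 occupy positions 3–4 → each gets rank 3.
The 2 values of 43 occupy positions 9–10 → each gets rank 9.
Batch X values → pooled ranks: 30→6, 20→5, 16→3, 48→11, 2→1
Rank sum = 6 + 5 + 3 + 11 + 1 = 26

26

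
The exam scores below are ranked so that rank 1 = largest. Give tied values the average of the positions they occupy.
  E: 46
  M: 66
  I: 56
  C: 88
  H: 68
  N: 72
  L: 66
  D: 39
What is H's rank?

3

Sorted (descending): 88, 72, 68, 66, 66, 56, 46, 39
The 2 values of 66 occupy positions 4–5 → average rank (4+5)/2 = 4.5.
H has value 68 → rank 3.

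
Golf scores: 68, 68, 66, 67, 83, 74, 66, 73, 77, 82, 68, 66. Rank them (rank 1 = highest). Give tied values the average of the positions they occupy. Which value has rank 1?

83

Sorted (descending): 83, 82, 77, 74, 73, 68, 68, 68, 67, 66, 66, 66
The 3 values of 68 occupy positions 6–8 → average rank 7.
The 3 values of 66 occupy positions 10–12 → average rank 11.
Rank 1 → value 83.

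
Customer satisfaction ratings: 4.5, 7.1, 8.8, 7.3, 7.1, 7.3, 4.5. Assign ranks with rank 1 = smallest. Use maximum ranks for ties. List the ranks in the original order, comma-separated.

2, 4, 7, 6, 4, 6, 2

Sorted (ascending): 4.5, 4.5, 7.1, 7.1, 7.3, 7.3, 8.8
The 2 values of 4.5 occupy positions 1–2 → each gets rank 2.
The 2 values of 7.1 occupy positions 3–4 → each gets rank 4.
The 2 values of 7.3 occupy positions 5–6 → each gets rank 6.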